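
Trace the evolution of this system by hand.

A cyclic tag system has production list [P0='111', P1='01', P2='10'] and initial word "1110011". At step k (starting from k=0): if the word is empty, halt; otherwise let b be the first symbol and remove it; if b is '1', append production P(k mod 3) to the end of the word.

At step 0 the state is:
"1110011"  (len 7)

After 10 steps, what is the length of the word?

16

gen 0: "1110011"  (len 7)
gen 1: "110011111"  (len 9)
gen 2: "1001111101"  (len 10)
gen 3: "00111110110"  (len 11)
gen 4: "0111110110"  (len 10)
gen 5: "111110110"  (len 9)
gen 6: "1111011010"  (len 10)
gen 7: "111011010111"  (len 12)
gen 8: "1101101011101"  (len 13)
gen 9: "10110101110110"  (len 14)
gen 10: "0110101110110111"  (len 16)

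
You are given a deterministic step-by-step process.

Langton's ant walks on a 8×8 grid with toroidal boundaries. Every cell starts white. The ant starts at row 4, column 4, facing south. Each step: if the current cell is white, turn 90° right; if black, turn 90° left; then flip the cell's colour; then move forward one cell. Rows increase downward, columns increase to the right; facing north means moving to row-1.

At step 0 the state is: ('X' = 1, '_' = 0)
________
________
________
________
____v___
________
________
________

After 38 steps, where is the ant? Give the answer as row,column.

1,5

k=0  ________
________
________
________
____v___
________
________
________
k=1  ________
________
________
________
___<X___
________
________
________
k=2  ________
________
________
___^____
___XX___
________
________
________
k=3  ________
________
________
___X>___
___XX___
________
________
________
k=4  ________
________
________
___XX___
___Xv___
________
________
________
k=5  ________
________
________
___XX___
___X_>__
________
________
________
k=6  ________
________
________
___XX___
___X_X__
_____v__
________
________
k=7  ________
________
________
___XX___
___X_X__
____<X__
________
________
k=8  ________
________
________
___XX___
___X^X__
____XX__
________
________
k=9  ________
________
________
___XX___
___XX>__
____XX__
________
________
k=10  ________
________
________
___XX^__
___XX___
____XX__
________
________
k=11  ________
________
________
___XXX>_
___XX___
____XX__
________
________
k=12  ________
________
________
___XXXX_
___XX_v_
____XX__
________
________
k=13  ________
________
________
___XXXX_
___XX<X_
____XX__
________
________
k=14  ________
________
________
___XX^X_
___XXXX_
____XX__
________
________
k=15  ________
________
________
___X<_X_
___XXXX_
____XX__
________
________
k=16  ________
________
________
___X__X_
___XvXX_
____XX__
________
________
k=17  ________
________
________
___X__X_
___X_>X_
____XX__
________
________
k=18  ________
________
________
___X_^X_
___X__X_
____XX__
________
________
k=19  ________
________
________
___X_X>_
___X__X_
____XX__
________
________
k=20  ________
________
______^_
___X_X__
___X__X_
____XX__
________
________
k=21  ________
________
______X>
___X_X__
___X__X_
____XX__
________
________
k=22  ________
________
______XX
___X_X_v
___X__X_
____XX__
________
________
k=23  ________
________
______XX
___X_X<X
___X__X_
____XX__
________
________
k=24  ________
________
______^X
___X_XXX
___X__X_
____XX__
________
________
k=25  ________
________
_____<_X
___X_XXX
___X__X_
____XX__
________
________
k=26  ________
_____^__
_____X_X
___X_XXX
___X__X_
____XX__
________
________
k=27  ________
_____X>_
_____X_X
___X_XXX
___X__X_
____XX__
________
________
k=28  ________
_____XX_
_____XvX
___X_XXX
___X__X_
____XX__
________
________
k=29  ________
_____XX_
_____<XX
___X_XXX
___X__X_
____XX__
________
________
k=30  ________
_____XX_
______XX
___X_vXX
___X__X_
____XX__
________
________
k=31  ________
_____XX_
______XX
___X__>X
___X__X_
____XX__
________
________
k=32  ________
_____XX_
______^X
___X___X
___X__X_
____XX__
________
________
k=33  ________
_____XX_
_____<_X
___X___X
___X__X_
____XX__
________
________
k=34  ________
_____^X_
_____X_X
___X___X
___X__X_
____XX__
________
________
k=35  ________
____<_X_
_____X_X
___X___X
___X__X_
____XX__
________
________
k=36  ____^___
____X_X_
_____X_X
___X___X
___X__X_
____XX__
________
________
k=37  ____X>__
____X_X_
_____X_X
___X___X
___X__X_
____XX__
________
________
k=38  ____XX__
____XvX_
_____X_X
___X___X
___X__X_
____XX__
________
________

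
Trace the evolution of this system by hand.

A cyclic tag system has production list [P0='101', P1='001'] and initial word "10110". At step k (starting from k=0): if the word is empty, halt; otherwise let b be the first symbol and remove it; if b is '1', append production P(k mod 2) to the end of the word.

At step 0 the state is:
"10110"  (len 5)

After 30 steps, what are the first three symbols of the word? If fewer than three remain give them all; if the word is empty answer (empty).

010

[0] "10110"  (len 5)
[1] "0110101"  (len 7)
[2] "110101"  (len 6)
[3] "10101101"  (len 8)
[4] "0101101001"  (len 10)
[5] "101101001"  (len 9)
[6] "01101001001"  (len 11)
[7] "1101001001"  (len 10)
[8] "101001001001"  (len 12)
[9] "01001001001101"  (len 14)
[10] "1001001001101"  (len 13)
[11] "001001001101101"  (len 15)
[12] "01001001101101"  (len 14)
[13] "1001001101101"  (len 13)
[14] "001001101101001"  (len 15)
[15] "01001101101001"  (len 14)
[16] "1001101101001"  (len 13)
[17] "001101101001101"  (len 15)
[18] "01101101001101"  (len 14)
[19] "1101101001101"  (len 13)
[20] "101101001101001"  (len 15)
[21] "01101001101001101"  (len 17)
[22] "1101001101001101"  (len 16)
[23] "101001101001101101"  (len 18)
[24] "01001101001101101001"  (len 20)
[25] "1001101001101101001"  (len 19)
[26] "001101001101101001001"  (len 21)
[27] "01101001101101001001"  (len 20)
[28] "1101001101101001001"  (len 19)
[29] "101001101101001001101"  (len 21)
[30] "01001101101001001101001"  (len 23)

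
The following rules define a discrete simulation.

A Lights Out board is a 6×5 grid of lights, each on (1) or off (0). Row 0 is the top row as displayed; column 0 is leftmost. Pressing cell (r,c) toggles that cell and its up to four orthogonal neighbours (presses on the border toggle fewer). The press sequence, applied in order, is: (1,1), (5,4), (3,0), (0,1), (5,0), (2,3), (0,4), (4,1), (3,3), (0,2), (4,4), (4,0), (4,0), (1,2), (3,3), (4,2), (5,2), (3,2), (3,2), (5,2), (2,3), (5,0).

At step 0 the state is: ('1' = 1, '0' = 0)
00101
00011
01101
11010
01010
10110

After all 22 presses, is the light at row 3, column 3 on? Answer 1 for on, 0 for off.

0) 00101
00011
01101
11010
01010
10110
1) 01101
11111
00101
11010
01010
10110
2) 01101
11111
00101
11010
01011
10101
3) 01101
11111
10101
00010
11011
10101
4) 10001
10111
10101
00010
11011
10101
5) 10001
10111
10101
00010
01011
01101
6) 10001
10101
10010
00000
01011
01101
7) 10010
10100
10010
00000
01011
01101
8) 10010
10100
10010
01000
10111
00101
9) 10010
10100
10000
01111
10101
00101
10) 11100
10000
10000
01111
10101
00101
11) 11100
10000
10000
01110
10110
00100
12) 11100
10000
10000
11110
01110
10100
13) 11100
10000
10000
01110
10110
00100
14) 11000
11110
10100
01110
10110
00100
15) 11000
11110
10110
01001
10100
00100
16) 11000
11110
10110
01101
11010
00000
17) 11000
11110
10110
01101
11110
01110
18) 11000
11110
10010
00011
11010
01110
19) 11000
11110
10110
01101
11110
01110
20) 11000
11110
10110
01101
11010
00000
21) 11000
11100
10001
01111
11010
00000
22) 11000
11100
10001
01111
01010
11000

1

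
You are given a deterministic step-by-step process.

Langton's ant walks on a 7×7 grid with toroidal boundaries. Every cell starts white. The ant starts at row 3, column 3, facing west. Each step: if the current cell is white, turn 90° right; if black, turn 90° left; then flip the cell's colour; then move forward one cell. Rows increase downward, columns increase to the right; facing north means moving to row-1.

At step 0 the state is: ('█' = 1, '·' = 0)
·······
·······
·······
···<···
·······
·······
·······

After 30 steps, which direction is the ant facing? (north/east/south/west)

gen 0: ·······
·······
·······
···<···
·······
·······
·······
gen 1: ·······
·······
···^···
···█···
·······
·······
·······
gen 2: ·······
·······
···█>··
···█···
·······
·······
·······
gen 3: ·······
·······
···██··
···█v··
·······
·······
·······
gen 4: ·······
·······
···██··
···<█··
·······
·······
·······
gen 5: ·······
·······
···██··
····█··
···v···
·······
·······
gen 6: ·······
·······
···██··
····█··
··<█···
·······
·······
gen 7: ·······
·······
···██··
··^·█··
··██···
·······
·······
gen 8: ·······
·······
···██··
··█>█··
··██···
·······
·······
gen 9: ·······
·······
···██··
··███··
··█v···
·······
·······
gen 10: ·······
·······
···██··
··███··
··█·>··
·······
·······
gen 11: ·······
·······
···██··
··███··
··█·█··
····v··
·······
gen 12: ·······
·······
···██··
··███··
··█·█··
···<█··
·······
gen 13: ·······
·······
···██··
··███··
··█^█··
···██··
·······
gen 14: ·······
·······
···██··
··███··
··██>··
···██··
·······
gen 15: ·······
·······
···██··
··██^··
··██···
···██··
·······
gen 16: ·······
·······
···██··
··█<···
··██···
···██··
·······
gen 17: ·······
·······
···██··
··█····
··█v···
···██··
·······
gen 18: ·······
·······
···██··
··█····
··█·>··
···██··
·······
gen 19: ·······
·······
···██··
··█····
··█·█··
···█v··
·······
gen 20: ·······
·······
···██··
··█····
··█·█··
···█·>·
·······
gen 21: ·······
·······
···██··
··█····
··█·█··
···█·█·
·····v·
gen 22: ·······
·······
···██··
··█····
··█·█··
···█·█·
····<█·
gen 23: ·······
·······
···██··
··█····
··█·█··
···█^█·
····██·
gen 24: ·······
·······
···██··
··█····
··█·█··
···██>·
····██·
gen 25: ·······
·······
···██··
··█····
··█·█^·
···██··
····██·
gen 26: ·······
·······
···██··
··█····
··█·██>
···██··
····██·
gen 27: ·······
·······
···██··
··█····
··█·███
···██·v
····██·
gen 28: ·······
·······
···██··
··█····
··█·███
···██<█
····██·
gen 29: ·······
·······
···██··
··█····
··█·█^█
···████
····██·
gen 30: ·······
·······
···██··
··█····
··█·<·█
···████
····██·

west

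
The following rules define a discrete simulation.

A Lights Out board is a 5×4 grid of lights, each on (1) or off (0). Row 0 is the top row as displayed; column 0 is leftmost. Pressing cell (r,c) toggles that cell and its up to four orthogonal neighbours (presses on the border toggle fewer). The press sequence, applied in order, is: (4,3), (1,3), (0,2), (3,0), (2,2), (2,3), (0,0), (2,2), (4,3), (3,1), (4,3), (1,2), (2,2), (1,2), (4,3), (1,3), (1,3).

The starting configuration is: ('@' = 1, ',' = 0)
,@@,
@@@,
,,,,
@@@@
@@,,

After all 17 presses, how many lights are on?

t=0: ,@@,
@@@,
,,,,
@@@@
@@,,
t=1: ,@@,
@@@,
,,,,
@@@,
@@@@
t=2: ,@@@
@@,@
,,,@
@@@,
@@@@
t=3: ,,,,
@@@@
,,,@
@@@,
@@@@
t=4: ,,,,
@@@@
@,,@
,,@,
,@@@
t=5: ,,,,
@@,@
@@@,
,,,,
,@@@
t=6: ,,,,
@@,,
@@,@
,,,@
,@@@
t=7: @@,,
,@,,
@@,@
,,,@
,@@@
t=8: @@,,
,@@,
@,@,
,,@@
,@@@
t=9: @@,,
,@@,
@,@,
,,@,
,@,,
t=10: @@,,
,@@,
@@@,
@@,,
,,,,
t=11: @@,,
,@@,
@@@,
@@,@
,,@@
t=12: @@@,
,,,@
@@,,
@@,@
,,@@
t=13: @@@,
,,@@
@,@@
@@@@
,,@@
t=14: @@,,
,@,,
@,,@
@@@@
,,@@
t=15: @@,,
,@,,
@,,@
@@@,
,,,,
t=16: @@,@
,@@@
@,,,
@@@,
,,,,
t=17: @@,,
,@,,
@,,@
@@@,
,,,,

8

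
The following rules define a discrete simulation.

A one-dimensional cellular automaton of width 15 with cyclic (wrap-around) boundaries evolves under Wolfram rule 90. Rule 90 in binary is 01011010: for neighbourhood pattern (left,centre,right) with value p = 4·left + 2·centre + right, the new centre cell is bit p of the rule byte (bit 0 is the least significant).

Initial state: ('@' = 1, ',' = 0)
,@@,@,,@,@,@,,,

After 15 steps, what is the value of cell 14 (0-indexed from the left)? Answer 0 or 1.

gen 0: ,@@,@,,@,@,@,,,
gen 1: @@@,,@@,,,,,@,,
gen 2: @,@@@@@@,,,@,@@
gen 3: @,@,,,,@@,@,,@,
gen 4: ,,,@,,@@@,,@@,,
gen 5: ,,@,@@@,@@@@@@,
gen 6: ,@,,@,@,@,,,,@@
gen 7: ,,@@,,,,,@,,@@@
gen 8: @@@@@,,,@,@@@,@
gen 9: ,,,,@@,@,,@,@,@
gen 10: @,,@@@,,@@,,,,,
gen 11: ,@@@,@@@@@@,,,@
gen 12: ,@,@,@,,,,@@,@,
gen 13: @,,,,,@,,@@@,,@
gen 14: @@,,,@,@@@,@@@@
gen 15: ,@@,@,,@,@,@,,,

0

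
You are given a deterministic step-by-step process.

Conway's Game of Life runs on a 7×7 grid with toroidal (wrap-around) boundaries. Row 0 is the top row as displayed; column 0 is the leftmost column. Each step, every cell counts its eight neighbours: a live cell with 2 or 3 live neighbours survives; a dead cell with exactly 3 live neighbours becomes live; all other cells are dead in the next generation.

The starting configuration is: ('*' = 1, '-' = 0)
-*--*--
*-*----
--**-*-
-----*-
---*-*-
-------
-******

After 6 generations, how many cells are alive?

7

0) -*--*--
*-*----
--**-*-
-----*-
---*-*-
-------
-******
1) ----*-*
--*-*--
-****-*
--**-**
----*--
------*
******-
2) *-----*
***-*--
**----*
**----*
---**-*
***---*
*****--
3) ----***
--*--*-
-----*-
-**----
---*---
------*
---*-*-
4) ---*--*
-------
-**----
--*----
--*----
----*--
-------
5) -------
--*----
-**----
--**---
---*---
-------
-------
6) -------
-**----
-*-----
-*-*---
--**---
-------
-------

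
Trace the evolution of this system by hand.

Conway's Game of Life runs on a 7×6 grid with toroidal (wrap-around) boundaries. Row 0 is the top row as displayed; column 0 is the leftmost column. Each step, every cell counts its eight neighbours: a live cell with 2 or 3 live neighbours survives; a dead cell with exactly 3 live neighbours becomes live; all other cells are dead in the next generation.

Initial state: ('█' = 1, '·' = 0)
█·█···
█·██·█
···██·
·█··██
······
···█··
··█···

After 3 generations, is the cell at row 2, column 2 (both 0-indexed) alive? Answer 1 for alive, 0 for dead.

0

[0] █·█···
█·██·█
···██·
·█··██
······
···█··
··█···
[1] █·█··█
█·█··█
·█····
···███
····█·
······
·███··
[2] ····██
··█··█
·███··
···███
···███
··██··
████··
[3] ····██
███··█
██···█
█····█
·····█
█····█
██···█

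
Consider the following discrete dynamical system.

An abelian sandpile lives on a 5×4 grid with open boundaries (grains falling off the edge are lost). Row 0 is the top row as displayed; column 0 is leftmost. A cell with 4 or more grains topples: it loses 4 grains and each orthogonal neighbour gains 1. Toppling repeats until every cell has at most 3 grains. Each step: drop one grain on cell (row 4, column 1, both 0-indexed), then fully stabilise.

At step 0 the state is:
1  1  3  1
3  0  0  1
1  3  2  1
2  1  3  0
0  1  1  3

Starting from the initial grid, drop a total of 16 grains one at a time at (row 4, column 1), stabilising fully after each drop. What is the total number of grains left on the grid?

0) 1  1  3  1
3  0  0  1
1  3  2  1
2  1  3  0
0  1  1  3
1) 1  1  3  1
3  0  0  1
1  3  2  1
2  1  3  0
0  2  1  3
2) 1  1  3  1
3  0  0  1
1  3  2  1
2  1  3  0
0  3  1  3
3) 1  1  3  1
3  0  0  1
1  3  2  1
2  2  3  0
1  0  2  3
4) 1  1  3  1
3  0  0  1
1  3  2  1
2  2  3  0
1  1  2  3
5) 1  1  3  1
3  0  0  1
1  3  2  1
2  2  3  0
1  2  2  3
6) 1  1  3  1
3  0  0  1
1  3  2  1
2  2  3  0
1  3  2  3
7) 1  1  3  1
3  0  0  1
1  3  2  1
2  3  3  0
2  0  3  3
8) 1  1  3  1
3  0  0  1
1  3  2  1
2  3  3  0
2  1  3  3
9) 1  1  3  1
3  0  0  1
1  3  2  1
2  3  3  0
2  2  3  3
10) 1  1  3  1
3  0  0  1
1  3  2  1
2  3  3  0
2  3  3  3
11) 1  1  3  1
3  1  1  1
2  1  0  2
3  2  2  2
3  2  2  0
12) 1  1  3  1
3  1  1  1
2  1  0  2
3  2  2  2
3  3  2  0
13) 1  1  3  1
3  1  1  1
3  2  0  2
1  0  3  2
1  2  3  0
14) 1  1  3  1
3  1  1  1
3  2  0  2
1  0  3  2
1  3  3  0
15) 1  1  3  1
3  1  1  1
3  2  1  2
1  2  0  3
2  1  1  1
16) 1  1  3  1
3  1  1  1
3  2  1  2
1  2  0  3
2  2  1  1

32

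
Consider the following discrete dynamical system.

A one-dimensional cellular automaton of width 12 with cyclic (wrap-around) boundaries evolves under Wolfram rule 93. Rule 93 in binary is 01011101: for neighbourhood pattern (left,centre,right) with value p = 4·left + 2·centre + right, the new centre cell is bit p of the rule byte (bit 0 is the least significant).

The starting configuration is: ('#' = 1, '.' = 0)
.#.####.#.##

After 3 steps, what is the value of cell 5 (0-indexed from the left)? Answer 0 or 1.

0

[0] .#.####.#.##
[1] .#.#..#.#.##
[2] .#.##.#.#.##
[3] .#.##.#.#.##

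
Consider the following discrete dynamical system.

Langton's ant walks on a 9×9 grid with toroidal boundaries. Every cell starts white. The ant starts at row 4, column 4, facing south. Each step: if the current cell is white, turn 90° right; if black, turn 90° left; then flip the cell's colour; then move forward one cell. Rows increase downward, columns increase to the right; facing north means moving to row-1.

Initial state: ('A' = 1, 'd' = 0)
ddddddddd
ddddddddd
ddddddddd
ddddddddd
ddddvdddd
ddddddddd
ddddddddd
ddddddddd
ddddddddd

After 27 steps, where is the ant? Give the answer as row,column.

k=0  ddddddddd
ddddddddd
ddddddddd
ddddddddd
ddddvdddd
ddddddddd
ddddddddd
ddddddddd
ddddddddd
k=1  ddddddddd
ddddddddd
ddddddddd
ddddddddd
ddd<Adddd
ddddddddd
ddddddddd
ddddddddd
ddddddddd
k=2  ddddddddd
ddddddddd
ddddddddd
ddd^ddddd
dddAAdddd
ddddddddd
ddddddddd
ddddddddd
ddddddddd
k=3  ddddddddd
ddddddddd
ddddddddd
dddA>dddd
dddAAdddd
ddddddddd
ddddddddd
ddddddddd
ddddddddd
k=4  ddddddddd
ddddddddd
ddddddddd
dddAAdddd
dddAvdddd
ddddddddd
ddddddddd
ddddddddd
ddddddddd
k=5  ddddddddd
ddddddddd
ddddddddd
dddAAdddd
dddAd>ddd
ddddddddd
ddddddddd
ddddddddd
ddddddddd
k=6  ddddddddd
ddddddddd
ddddddddd
dddAAdddd
dddAdAddd
dddddvddd
ddddddddd
ddddddddd
ddddddddd
k=7  ddddddddd
ddddddddd
ddddddddd
dddAAdddd
dddAdAddd
dddd<Addd
ddddddddd
ddddddddd
ddddddddd
k=8  ddddddddd
ddddddddd
ddddddddd
dddAAdddd
dddA^Addd
ddddAAddd
ddddddddd
ddddddddd
ddddddddd
k=9  ddddddddd
ddddddddd
ddddddddd
dddAAdddd
dddAA>ddd
ddddAAddd
ddddddddd
ddddddddd
ddddddddd
k=10  ddddddddd
ddddddddd
ddddddddd
dddAA^ddd
dddAAdddd
ddddAAddd
ddddddddd
ddddddddd
ddddddddd
k=11  ddddddddd
ddddddddd
ddddddddd
dddAAA>dd
dddAAdddd
ddddAAddd
ddddddddd
ddddddddd
ddddddddd
k=12  ddddddddd
ddddddddd
ddddddddd
dddAAAAdd
dddAAdvdd
ddddAAddd
ddddddddd
ddddddddd
ddddddddd
k=13  ddddddddd
ddddddddd
ddddddddd
dddAAAAdd
dddAA<Add
ddddAAddd
ddddddddd
ddddddddd
ddddddddd
k=14  ddddddddd
ddddddddd
ddddddddd
dddAA^Add
dddAAAAdd
ddddAAddd
ddddddddd
ddddddddd
ddddddddd
k=15  ddddddddd
ddddddddd
ddddddddd
dddA<dAdd
dddAAAAdd
ddddAAddd
ddddddddd
ddddddddd
ddddddddd
k=16  ddddddddd
ddddddddd
ddddddddd
dddAddAdd
dddAvAAdd
ddddAAddd
ddddddddd
ddddddddd
ddddddddd
k=17  ddddddddd
ddddddddd
ddddddddd
dddAddAdd
dddAd>Add
ddddAAddd
ddddddddd
ddddddddd
ddddddddd
k=18  ddddddddd
ddddddddd
ddddddddd
dddAd^Add
dddAddAdd
ddddAAddd
ddddddddd
ddddddddd
ddddddddd
k=19  ddddddddd
ddddddddd
ddddddddd
dddAdA>dd
dddAddAdd
ddddAAddd
ddddddddd
ddddddddd
ddddddddd
k=20  ddddddddd
ddddddddd
dddddd^dd
dddAdAddd
dddAddAdd
ddddAAddd
ddddddddd
ddddddddd
ddddddddd
k=21  ddddddddd
ddddddddd
ddddddA>d
dddAdAddd
dddAddAdd
ddddAAddd
ddddddddd
ddddddddd
ddddddddd
k=22  ddddddddd
ddddddddd
ddddddAAd
dddAdAdvd
dddAddAdd
ddddAAddd
ddddddddd
ddddddddd
ddddddddd
k=23  ddddddddd
ddddddddd
ddddddAAd
dddAdA<Ad
dddAddAdd
ddddAAddd
ddddddddd
ddddddddd
ddddddddd
k=24  ddddddddd
ddddddddd
dddddd^Ad
dddAdAAAd
dddAddAdd
ddddAAddd
ddddddddd
ddddddddd
ddddddddd
k=25  ddddddddd
ddddddddd
ddddd<dAd
dddAdAAAd
dddAddAdd
ddddAAddd
ddddddddd
ddddddddd
ddddddddd
k=26  ddddddddd
ddddd^ddd
dddddAdAd
dddAdAAAd
dddAddAdd
ddddAAddd
ddddddddd
ddddddddd
ddddddddd
k=27  ddddddddd
dddddA>dd
dddddAdAd
dddAdAAAd
dddAddAdd
ddddAAddd
ddddddddd
ddddddddd
ddddddddd

1,6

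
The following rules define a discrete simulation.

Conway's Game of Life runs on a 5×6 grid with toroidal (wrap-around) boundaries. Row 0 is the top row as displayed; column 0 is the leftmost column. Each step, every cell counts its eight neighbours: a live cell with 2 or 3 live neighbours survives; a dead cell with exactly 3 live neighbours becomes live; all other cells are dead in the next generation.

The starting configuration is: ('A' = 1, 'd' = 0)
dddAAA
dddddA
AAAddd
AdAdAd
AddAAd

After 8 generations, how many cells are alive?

t=0: dddAAA
dddddA
AAAddd
AdAdAd
AddAAd
t=1: AddAdd
dAAAdA
AdAAdd
AdAdAd
AAAddd
t=2: dddAAA
dddddA
Addddd
Addddd
AdAddd
t=3: AddAAA
AddddA
AddddA
AddddA
AAdAAd
t=4: ddAAdd
dAdddd
dAddAd
dddddd
dAAAdd
t=5: dddAdd
dAdAdd
dddddd
dAdAdd
dAdAdd
t=6: dddAAd
ddAddd
dddddd
dddddd
dddAAd
t=7: ddAdAd
dddAdd
dddddd
dddddd
dddAAd
t=8: ddAdAd
dddAdd
dddddd
dddddd
dddAAd

5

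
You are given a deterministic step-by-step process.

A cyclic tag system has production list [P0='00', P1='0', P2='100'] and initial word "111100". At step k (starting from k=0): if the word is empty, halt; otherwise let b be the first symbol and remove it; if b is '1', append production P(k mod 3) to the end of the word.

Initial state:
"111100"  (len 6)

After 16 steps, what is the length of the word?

t=0: "111100"  (len 6)
t=1: "1110000"  (len 7)
t=2: "1100000"  (len 7)
t=3: "100000100"  (len 9)
t=4: "0000010000"  (len 10)
t=5: "000010000"  (len 9)
t=6: "00010000"  (len 8)
t=7: "0010000"  (len 7)
t=8: "010000"  (len 6)
t=9: "10000"  (len 5)
t=10: "000000"  (len 6)
t=11: "00000"  (len 5)
t=12: "0000"  (len 4)
t=13: "000"  (len 3)
t=14: "00"  (len 2)
t=15: "0"  (len 1)
t=16: (halted — word empty)

0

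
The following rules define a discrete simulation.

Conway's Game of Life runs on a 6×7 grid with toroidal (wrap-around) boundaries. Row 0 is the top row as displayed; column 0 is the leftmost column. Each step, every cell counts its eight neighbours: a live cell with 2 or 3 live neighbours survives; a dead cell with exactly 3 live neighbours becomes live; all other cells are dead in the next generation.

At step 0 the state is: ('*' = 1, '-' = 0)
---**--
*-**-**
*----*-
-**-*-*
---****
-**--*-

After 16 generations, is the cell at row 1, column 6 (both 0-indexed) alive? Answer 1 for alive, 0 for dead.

0

k=0  ---**--
*-**-**
*----*-
-**-*-*
---****
-**--*-
k=1  *------
****-*-
-------
-**----
------*
--*---*
k=2  *--*---
***---*
*--*---
-------
***----
*-----*
k=3  --*----
--**--*
*-*---*
*-*----
**----*
--*---*
k=4  -**----
*-**--*
*-*---*
--*----
--*---*
--*---*
k=5  ------*
---*--*
*-*---*
*-**--*
-***---
*-**---
k=6  *-**--*
-----**
--*--*-
------*
----*-*
*--*---
k=7  ******-
******-
-----*-
------*
*----**
******-
k=8  -------
*------
****-*-
*------
--**---
-------
k=9  -------
*-*---*
*-*----
*---*-*
-------
-------
k=10  -------
*-----*
---*-*-
**----*
-------
-------
k=11  -------
------*
-*---*-
*-----*
*------
-------
k=12  -------
-------
-----*-
**----*
*-----*
-------
k=13  -------
-------
*-----*
-*---*-
-*----*
-------
k=14  -------
-------
*-----*
-*---*-
*------
-------
k=15  -------
-------
*-----*
-*-----
-------
-------
k=16  -------
-------
*------
*------
-------
-------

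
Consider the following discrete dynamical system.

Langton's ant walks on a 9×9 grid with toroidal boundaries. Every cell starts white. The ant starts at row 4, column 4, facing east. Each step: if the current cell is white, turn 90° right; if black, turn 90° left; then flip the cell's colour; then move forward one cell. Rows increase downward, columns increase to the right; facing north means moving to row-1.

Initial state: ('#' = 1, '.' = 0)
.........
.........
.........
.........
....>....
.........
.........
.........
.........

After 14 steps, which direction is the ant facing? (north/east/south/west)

west

[0] .........
.........
.........
.........
....>....
.........
.........
.........
.........
[1] .........
.........
.........
.........
....#....
....v....
.........
.........
.........
[2] .........
.........
.........
.........
....#....
...<#....
.........
.........
.........
[3] .........
.........
.........
.........
...^#....
...##....
.........
.........
.........
[4] .........
.........
.........
.........
...#>....
...##....
.........
.........
.........
[5] .........
.........
.........
....^....
...#.....
...##....
.........
.........
.........
[6] .........
.........
.........
....#>...
...#.....
...##....
.........
.........
.........
[7] .........
.........
.........
....##...
...#.v...
...##....
.........
.........
.........
[8] .........
.........
.........
....##...
...#<#...
...##....
.........
.........
.........
[9] .........
.........
.........
....^#...
...###...
...##....
.........
.........
.........
[10] .........
.........
.........
...<.#...
...###...
...##....
.........
.........
.........
[11] .........
.........
...^.....
...#.#...
...###...
...##....
.........
.........
.........
[12] .........
.........
...#>....
...#.#...
...###...
...##....
.........
.........
.........
[13] .........
.........
...##....
...#v#...
...###...
...##....
.........
.........
.........
[14] .........
.........
...##....
...<##...
...###...
...##....
.........
.........
.........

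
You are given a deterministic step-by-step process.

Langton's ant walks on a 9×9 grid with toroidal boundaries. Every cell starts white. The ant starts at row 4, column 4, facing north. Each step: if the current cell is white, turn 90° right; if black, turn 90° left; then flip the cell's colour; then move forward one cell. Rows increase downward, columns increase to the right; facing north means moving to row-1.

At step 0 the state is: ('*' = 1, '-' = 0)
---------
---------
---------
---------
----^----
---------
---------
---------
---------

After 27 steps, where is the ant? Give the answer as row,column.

k=0  ---------
---------
---------
---------
----^----
---------
---------
---------
---------
k=1  ---------
---------
---------
---------
----*>---
---------
---------
---------
---------
k=2  ---------
---------
---------
---------
----**---
-----v---
---------
---------
---------
k=3  ---------
---------
---------
---------
----**---
----<*---
---------
---------
---------
k=4  ---------
---------
---------
---------
----^*---
----**---
---------
---------
---------
k=5  ---------
---------
---------
---------
---<-*---
----**---
---------
---------
---------
k=6  ---------
---------
---------
---^-----
---*-*---
----**---
---------
---------
---------
k=7  ---------
---------
---------
---*>----
---*-*---
----**---
---------
---------
---------
k=8  ---------
---------
---------
---**----
---*v*---
----**---
---------
---------
---------
k=9  ---------
---------
---------
---**----
---<**---
----**---
---------
---------
---------
k=10  ---------
---------
---------
---**----
----**---
---v**---
---------
---------
---------
k=11  ---------
---------
---------
---**----
----**---
--<***---
---------
---------
---------
k=12  ---------
---------
---------
---**----
--^-**---
--****---
---------
---------
---------
k=13  ---------
---------
---------
---**----
--*>**---
--****---
---------
---------
---------
k=14  ---------
---------
---------
---**----
--****---
--*v**---
---------
---------
---------
k=15  ---------
---------
---------
---**----
--****---
--*->*---
---------
---------
---------
k=16  ---------
---------
---------
---**----
--**^*---
--*--*---
---------
---------
---------
k=17  ---------
---------
---------
---**----
--*<-*---
--*--*---
---------
---------
---------
k=18  ---------
---------
---------
---**----
--*--*---
--*v-*---
---------
---------
---------
k=19  ---------
---------
---------
---**----
--*--*---
--<*-*---
---------
---------
---------
k=20  ---------
---------
---------
---**----
--*--*---
---*-*---
--v------
---------
---------
k=21  ---------
---------
---------
---**----
--*--*---
---*-*---
-<*------
---------
---------
k=22  ---------
---------
---------
---**----
--*--*---
-^-*-*---
-**------
---------
---------
k=23  ---------
---------
---------
---**----
--*--*---
-*>*-*---
-**------
---------
---------
k=24  ---------
---------
---------
---**----
--*--*---
-***-*---
-*v------
---------
---------
k=25  ---------
---------
---------
---**----
--*--*---
-***-*---
-*->-----
---------
---------
k=26  ---------
---------
---------
---**----
--*--*---
-***-*---
-*-*-----
---v-----
---------
k=27  ---------
---------
---------
---**----
--*--*---
-***-*---
-*-*-----
--<*-----
---------

7,2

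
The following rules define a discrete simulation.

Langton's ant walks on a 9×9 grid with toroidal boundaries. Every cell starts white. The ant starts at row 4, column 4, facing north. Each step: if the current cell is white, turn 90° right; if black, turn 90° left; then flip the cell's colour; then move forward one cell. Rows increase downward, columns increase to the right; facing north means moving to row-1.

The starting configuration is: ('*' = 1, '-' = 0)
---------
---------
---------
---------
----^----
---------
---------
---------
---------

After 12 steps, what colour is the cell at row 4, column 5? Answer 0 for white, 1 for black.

1

gen 0: ---------
---------
---------
---------
----^----
---------
---------
---------
---------
gen 1: ---------
---------
---------
---------
----*>---
---------
---------
---------
---------
gen 2: ---------
---------
---------
---------
----**---
-----v---
---------
---------
---------
gen 3: ---------
---------
---------
---------
----**---
----<*---
---------
---------
---------
gen 4: ---------
---------
---------
---------
----^*---
----**---
---------
---------
---------
gen 5: ---------
---------
---------
---------
---<-*---
----**---
---------
---------
---------
gen 6: ---------
---------
---------
---^-----
---*-*---
----**---
---------
---------
---------
gen 7: ---------
---------
---------
---*>----
---*-*---
----**---
---------
---------
---------
gen 8: ---------
---------
---------
---**----
---*v*---
----**---
---------
---------
---------
gen 9: ---------
---------
---------
---**----
---<**---
----**---
---------
---------
---------
gen 10: ---------
---------
---------
---**----
----**---
---v**---
---------
---------
---------
gen 11: ---------
---------
---------
---**----
----**---
--<***---
---------
---------
---------
gen 12: ---------
---------
---------
---**----
--^-**---
--****---
---------
---------
---------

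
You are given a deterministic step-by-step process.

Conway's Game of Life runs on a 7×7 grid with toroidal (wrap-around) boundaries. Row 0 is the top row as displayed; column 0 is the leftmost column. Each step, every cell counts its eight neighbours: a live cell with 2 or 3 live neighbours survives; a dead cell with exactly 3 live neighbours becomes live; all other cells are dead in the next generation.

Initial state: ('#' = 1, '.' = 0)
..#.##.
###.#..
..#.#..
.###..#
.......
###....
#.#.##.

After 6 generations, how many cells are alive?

gen 0: ..#.##.
###.#..
..#.#..
.###..#
.......
###....
#.#.##.
gen 1: #.#....
..#.#..
....##.
.###...
...#...
#.##..#
#.#.##.
gen 2: ..#.###
.#..##.
.#..##.
..##...
#...#..
#.#..##
#.#.##.
gen 3: #.#....
###....
.#...#.
.###.#.
#.#.##.
#......
#.#....
gen 4: #.##..#
#.#...#
...##.#
#..#.#.
#.#.##.
#..#...
#.....#
gen 5: ..##.#.
..#.#..
.####..
###....
#.#..#.
#..###.
..##...
gen 6: .#.....
.....#.
#...#..
#...#.#
#.#..#.
.....#.
.#...##

14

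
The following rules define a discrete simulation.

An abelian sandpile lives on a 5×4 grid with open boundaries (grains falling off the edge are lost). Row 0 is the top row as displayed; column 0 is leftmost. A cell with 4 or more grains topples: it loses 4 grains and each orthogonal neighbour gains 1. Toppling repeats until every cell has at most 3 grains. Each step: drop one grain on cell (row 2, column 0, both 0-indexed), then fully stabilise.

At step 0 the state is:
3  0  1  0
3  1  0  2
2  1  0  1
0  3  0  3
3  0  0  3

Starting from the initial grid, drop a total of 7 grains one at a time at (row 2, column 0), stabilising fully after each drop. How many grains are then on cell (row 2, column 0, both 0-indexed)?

2

0) 3  0  1  0
3  1  0  2
2  1  0  1
0  3  0  3
3  0  0  3
1) 3  0  1  0
3  1  0  2
3  1  0  1
0  3  0  3
3  0  0  3
2) 0  1  1  0
1  2  0  2
1  2  0  1
1  3  0  3
3  0  0  3
3) 0  1  1  0
1  2  0  2
2  2  0  1
1  3  0  3
3  0  0  3
4) 0  1  1  0
1  2  0  2
3  2  0  1
1  3  0  3
3  0  0  3
5) 0  1  1  0
2  2  0  2
0  3  0  1
2  3  0  3
3  0  0  3
6) 0  1  1  0
2  2  0  2
1  3  0  1
2  3  0  3
3  0  0  3
7) 0  1  1  0
2  2  0  2
2  3  0  1
2  3  0  3
3  0  0  3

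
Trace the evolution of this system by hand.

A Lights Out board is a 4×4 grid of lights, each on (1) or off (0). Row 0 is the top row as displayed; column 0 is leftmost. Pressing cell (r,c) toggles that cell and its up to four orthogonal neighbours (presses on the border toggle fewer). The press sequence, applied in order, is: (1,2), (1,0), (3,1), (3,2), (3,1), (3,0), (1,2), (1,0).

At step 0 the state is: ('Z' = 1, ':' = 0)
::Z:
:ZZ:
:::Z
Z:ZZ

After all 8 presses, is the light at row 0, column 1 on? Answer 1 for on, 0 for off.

[0] ::Z:
:ZZ:
:::Z
Z:ZZ
[1] ::::
:::Z
::ZZ
Z:ZZ
[2] Z:::
ZZ:Z
Z:ZZ
Z:ZZ
[3] Z:::
ZZ:Z
ZZZZ
:Z:Z
[4] Z:::
ZZ:Z
ZZ:Z
::Z:
[5] Z:::
ZZ:Z
Z::Z
ZZ::
[6] Z:::
ZZ:Z
:::Z
::::
[7] Z:Z:
Z:Z:
::ZZ
::::
[8] ::Z:
:ZZ:
Z:ZZ
::::

0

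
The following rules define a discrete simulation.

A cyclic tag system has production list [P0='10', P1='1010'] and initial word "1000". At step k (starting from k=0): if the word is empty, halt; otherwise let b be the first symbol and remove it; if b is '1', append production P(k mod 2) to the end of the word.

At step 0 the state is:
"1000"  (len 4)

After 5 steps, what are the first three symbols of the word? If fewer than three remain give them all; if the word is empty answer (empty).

step 0: "1000"  (len 4)
step 1: "00010"  (len 5)
step 2: "0010"  (len 4)
step 3: "010"  (len 3)
step 4: "10"  (len 2)
step 5: "010"  (len 3)

010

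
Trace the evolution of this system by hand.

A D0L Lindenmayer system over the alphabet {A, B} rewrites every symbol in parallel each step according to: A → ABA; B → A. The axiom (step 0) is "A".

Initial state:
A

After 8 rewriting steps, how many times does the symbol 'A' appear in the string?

985

step 0: A
step 1: ABA
step 2: ABAAABA
step 3: ABAAABAABAABAAABA
step 4: ABAAABAABAABAAABAABAAABAABAAABAABAABAAABA
step 5: ABAAABAABAABAAABAABAAABAABAAABAABAABAAABAABAAABAABAABAAABAABAAABAABAABAAABAABAAABAABAAABAABAABAAABA
step 6: ABAAABAABAABAAABAABAAABAABAAABAABAABAAABAABAAABAABAABAAABA…ABAAABAABAABAAABAABAAABAABAABAAABAABAAABAABAAABAABAABAAABA  (len 239)
step 7: ABAAABAABAABAAABAABAAABAABAAABAABAABAAABAABAAABAABAABAAABA…ABAAABAABAABAAABAABAAABAABAABAAABAABAAABAABAAABAABAABAAABA  (len 577)
step 8: ABAAABAABAABAAABAABAAABAABAAABAABAABAAABAABAAABAABAABAAABA…ABAAABAABAABAAABAABAAABAABAABAAABAABAAABAABAAABAABAABAAABA  (len 1393)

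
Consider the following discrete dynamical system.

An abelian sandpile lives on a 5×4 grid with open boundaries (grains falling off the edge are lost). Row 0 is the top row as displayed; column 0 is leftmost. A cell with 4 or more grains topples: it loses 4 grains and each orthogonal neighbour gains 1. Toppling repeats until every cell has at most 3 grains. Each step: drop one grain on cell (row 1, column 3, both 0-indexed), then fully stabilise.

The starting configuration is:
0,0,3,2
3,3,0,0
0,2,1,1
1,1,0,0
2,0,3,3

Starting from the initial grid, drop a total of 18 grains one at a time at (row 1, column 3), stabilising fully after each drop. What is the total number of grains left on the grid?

31

step 0: 0,0,3,2
3,3,0,0
0,2,1,1
1,1,0,0
2,0,3,3
step 1: 0,0,3,2
3,3,0,1
0,2,1,1
1,1,0,0
2,0,3,3
step 2: 0,0,3,2
3,3,0,2
0,2,1,1
1,1,0,0
2,0,3,3
step 3: 0,0,3,2
3,3,0,3
0,2,1,1
1,1,0,0
2,0,3,3
step 4: 0,0,3,3
3,3,1,0
0,2,1,2
1,1,0,0
2,0,3,3
step 5: 0,0,3,3
3,3,1,1
0,2,1,2
1,1,0,0
2,0,3,3
step 6: 0,0,3,3
3,3,1,2
0,2,1,2
1,1,0,0
2,0,3,3
step 7: 0,0,3,3
3,3,1,3
0,2,1,2
1,1,0,0
2,0,3,3
step 8: 0,1,0,1
3,3,3,1
0,2,1,3
1,1,0,0
2,0,3,3
step 9: 0,1,0,1
3,3,3,2
0,2,1,3
1,1,0,0
2,0,3,3
step 10: 0,1,0,1
3,3,3,3
0,2,1,3
1,1,0,0
2,0,3,3
step 11: 1,2,1,2
0,1,1,2
1,3,3,0
1,1,0,1
2,0,3,3
step 12: 1,2,1,2
0,1,1,3
1,3,3,0
1,1,0,1
2,0,3,3
step 13: 1,2,1,3
0,1,2,0
1,3,3,1
1,1,0,1
2,0,3,3
step 14: 1,2,1,3
0,1,2,1
1,3,3,1
1,1,0,1
2,0,3,3
step 15: 1,2,1,3
0,1,2,2
1,3,3,1
1,1,0,1
2,0,3,3
step 16: 1,2,1,3
0,1,2,3
1,3,3,1
1,1,0,1
2,0,3,3
step 17: 1,2,2,0
0,1,3,1
1,3,3,2
1,1,0,1
2,0,3,3
step 18: 1,2,2,0
0,1,3,2
1,3,3,2
1,1,0,1
2,0,3,3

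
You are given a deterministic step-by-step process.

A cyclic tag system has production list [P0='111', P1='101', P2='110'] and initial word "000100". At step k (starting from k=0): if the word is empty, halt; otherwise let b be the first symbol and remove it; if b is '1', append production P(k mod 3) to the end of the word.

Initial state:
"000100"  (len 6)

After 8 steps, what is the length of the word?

t=0: "000100"  (len 6)
t=1: "00100"  (len 5)
t=2: "0100"  (len 4)
t=3: "100"  (len 3)
t=4: "00111"  (len 5)
t=5: "0111"  (len 4)
t=6: "111"  (len 3)
t=7: "11111"  (len 5)
t=8: "1111101"  (len 7)

7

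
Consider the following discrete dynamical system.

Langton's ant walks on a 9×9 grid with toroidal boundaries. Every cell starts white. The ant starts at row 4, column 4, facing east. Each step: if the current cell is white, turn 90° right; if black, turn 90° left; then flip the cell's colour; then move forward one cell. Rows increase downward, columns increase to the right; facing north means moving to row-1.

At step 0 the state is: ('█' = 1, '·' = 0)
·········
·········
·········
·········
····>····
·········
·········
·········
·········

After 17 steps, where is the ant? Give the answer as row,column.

k=0  ·········
·········
·········
·········
····>····
·········
·········
·········
·········
k=1  ·········
·········
·········
·········
····█····
····v····
·········
·········
·········
k=2  ·········
·········
·········
·········
····█····
···<█····
·········
·········
·········
k=3  ·········
·········
·········
·········
···^█····
···██····
·········
·········
·········
k=4  ·········
·········
·········
·········
···█>····
···██····
·········
·········
·········
k=5  ·········
·········
·········
····^····
···█·····
···██····
·········
·········
·········
k=6  ·········
·········
·········
····█>···
···█·····
···██····
·········
·········
·········
k=7  ·········
·········
·········
····██···
···█·v···
···██····
·········
·········
·········
k=8  ·········
·········
·········
····██···
···█<█···
···██····
·········
·········
·········
k=9  ·········
·········
·········
····^█···
···███···
···██····
·········
·········
·········
k=10  ·········
·········
·········
···<·█···
···███···
···██····
·········
·········
·········
k=11  ·········
·········
···^·····
···█·█···
···███···
···██····
·········
·········
·········
k=12  ·········
·········
···█>····
···█·█···
···███···
···██····
·········
·········
·········
k=13  ·········
·········
···██····
···█v█···
···███···
···██····
·········
·········
·········
k=14  ·········
·········
···██····
···<██···
···███···
···██····
·········
·········
·········
k=15  ·········
·········
···██····
····██···
···v██···
···██····
·········
·········
·········
k=16  ·········
·········
···██····
····██···
····>█···
···██····
·········
·········
·········
k=17  ·········
·········
···██····
····^█···
·····█···
···██····
·········
·········
·········

3,4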